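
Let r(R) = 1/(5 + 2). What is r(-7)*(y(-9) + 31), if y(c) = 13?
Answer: 44/7 ≈ 6.2857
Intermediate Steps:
r(R) = ⅐ (r(R) = 1/7 = ⅐)
r(-7)*(y(-9) + 31) = (13 + 31)/7 = (⅐)*44 = 44/7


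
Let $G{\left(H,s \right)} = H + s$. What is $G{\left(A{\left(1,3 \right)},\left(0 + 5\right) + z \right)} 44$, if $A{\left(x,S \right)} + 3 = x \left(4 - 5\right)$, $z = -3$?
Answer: $-88$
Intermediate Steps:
$A{\left(x,S \right)} = -3 - x$ ($A{\left(x,S \right)} = -3 + x \left(4 - 5\right) = -3 + x \left(-1\right) = -3 - x$)
$G{\left(A{\left(1,3 \right)},\left(0 + 5\right) + z \right)} 44 = \left(\left(-3 - 1\right) + \left(\left(0 + 5\right) - 3\right)\right) 44 = \left(\left(-3 - 1\right) + \left(5 - 3\right)\right) 44 = \left(-4 + 2\right) 44 = \left(-2\right) 44 = -88$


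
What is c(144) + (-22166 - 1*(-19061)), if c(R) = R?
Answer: -2961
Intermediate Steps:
c(144) + (-22166 - 1*(-19061)) = 144 + (-22166 - 1*(-19061)) = 144 + (-22166 + 19061) = 144 - 3105 = -2961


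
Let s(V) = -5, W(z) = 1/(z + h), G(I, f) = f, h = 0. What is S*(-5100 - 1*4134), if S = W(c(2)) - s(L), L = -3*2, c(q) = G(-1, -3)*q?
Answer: -44631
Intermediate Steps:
c(q) = -3*q
W(z) = 1/z (W(z) = 1/(z + 0) = 1/z)
L = -6
S = 29/6 (S = 1/(-3*2) - 1*(-5) = 1/(-6) + 5 = -⅙ + 5 = 29/6 ≈ 4.8333)
S*(-5100 - 1*4134) = 29*(-5100 - 1*4134)/6 = 29*(-5100 - 4134)/6 = (29/6)*(-9234) = -44631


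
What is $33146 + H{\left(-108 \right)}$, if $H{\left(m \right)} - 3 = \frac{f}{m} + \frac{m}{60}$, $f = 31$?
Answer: $\frac{17899333}{540} \approx 33147.0$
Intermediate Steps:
$H{\left(m \right)} = 3 + \frac{31}{m} + \frac{m}{60}$ ($H{\left(m \right)} = 3 + \left(\frac{31}{m} + \frac{m}{60}\right) = 3 + \frac{31}{m} + \frac{m}{60}$)
$33146 + H{\left(-108 \right)} = 33146 + \left(3 + \frac{31}{-108} + \frac{1}{60} \left(-108\right)\right) = 33146 + \left(3 + 31 \left(- \frac{1}{108}\right) - \frac{9}{5}\right) = 33146 - - \frac{493}{540} = 33146 + \frac{493}{540} = \frac{17899333}{540}$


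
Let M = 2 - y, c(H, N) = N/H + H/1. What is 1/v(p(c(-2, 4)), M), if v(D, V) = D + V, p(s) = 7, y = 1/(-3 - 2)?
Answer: 5/46 ≈ 0.10870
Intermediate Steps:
c(H, N) = H + N/H (c(H, N) = N/H + H*1 = N/H + H = H + N/H)
y = -⅕ (y = 1/(-5) = -⅕ ≈ -0.20000)
M = 11/5 (M = 2 - 1*(-⅕) = 2 + ⅕ = 11/5 ≈ 2.2000)
1/v(p(c(-2, 4)), M) = 1/(7 + 11/5) = 1/(46/5) = 5/46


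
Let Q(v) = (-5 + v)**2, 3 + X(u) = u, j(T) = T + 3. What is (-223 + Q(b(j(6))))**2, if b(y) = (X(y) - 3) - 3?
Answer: 39204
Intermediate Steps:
j(T) = 3 + T
X(u) = -3 + u
b(y) = -9 + y (b(y) = ((-3 + y) - 3) - 3 = (-6 + y) - 3 = -9 + y)
(-223 + Q(b(j(6))))**2 = (-223 + (-5 + (-9 + (3 + 6)))**2)**2 = (-223 + (-5 + (-9 + 9))**2)**2 = (-223 + (-5 + 0)**2)**2 = (-223 + (-5)**2)**2 = (-223 + 25)**2 = (-198)**2 = 39204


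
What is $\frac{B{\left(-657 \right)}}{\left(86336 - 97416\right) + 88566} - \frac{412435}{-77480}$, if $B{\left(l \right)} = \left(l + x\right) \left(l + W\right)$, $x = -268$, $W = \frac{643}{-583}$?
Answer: $\frac{4612900999903}{350010770824} \approx 13.179$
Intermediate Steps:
$W = - \frac{643}{583}$ ($W = 643 \left(- \frac{1}{583}\right) = - \frac{643}{583} \approx -1.1029$)
$B{\left(l \right)} = \left(-268 + l\right) \left(- \frac{643}{583} + l\right)$ ($B{\left(l \right)} = \left(l - 268\right) \left(l - \frac{643}{583}\right) = \left(-268 + l\right) \left(- \frac{643}{583} + l\right)$)
$\frac{B{\left(-657 \right)}}{\left(86336 - 97416\right) + 88566} - \frac{412435}{-77480} = \frac{\frac{172324}{583} + \left(-657\right)^{2} - - \frac{103074759}{583}}{\left(86336 - 97416\right) + 88566} - \frac{412435}{-77480} = \frac{\frac{172324}{583} + 431649 + \frac{103074759}{583}}{-11080 + 88566} - - \frac{82487}{15496} = \frac{354898450}{583 \cdot 77486} + \frac{82487}{15496} = \frac{354898450}{583} \cdot \frac{1}{77486} + \frac{82487}{15496} = \frac{177449225}{22587169} + \frac{82487}{15496} = \frac{4612900999903}{350010770824}$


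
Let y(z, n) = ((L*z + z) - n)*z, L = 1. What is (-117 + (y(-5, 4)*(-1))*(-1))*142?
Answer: -6674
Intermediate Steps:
y(z, n) = z*(-n + 2*z) (y(z, n) = ((1*z + z) - n)*z = ((z + z) - n)*z = (2*z - n)*z = (-n + 2*z)*z = z*(-n + 2*z))
(-117 + (y(-5, 4)*(-1))*(-1))*142 = (-117 + (-5*(-1*4 + 2*(-5))*(-1))*(-1))*142 = (-117 + (-5*(-4 - 10)*(-1))*(-1))*142 = (-117 + (-5*(-14)*(-1))*(-1))*142 = (-117 + (70*(-1))*(-1))*142 = (-117 - 70*(-1))*142 = (-117 + 70)*142 = -47*142 = -6674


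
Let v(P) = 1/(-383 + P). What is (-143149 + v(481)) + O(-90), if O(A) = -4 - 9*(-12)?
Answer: -14018409/98 ≈ -1.4305e+5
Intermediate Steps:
O(A) = 104 (O(A) = -4 + 108 = 104)
(-143149 + v(481)) + O(-90) = (-143149 + 1/(-383 + 481)) + 104 = (-143149 + 1/98) + 104 = -14028601/98 + 104 = -14018409/98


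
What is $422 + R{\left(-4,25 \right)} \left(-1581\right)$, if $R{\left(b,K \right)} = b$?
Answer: $6746$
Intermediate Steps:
$422 + R{\left(-4,25 \right)} \left(-1581\right) = 422 - -6324 = 422 + 6324 = 6746$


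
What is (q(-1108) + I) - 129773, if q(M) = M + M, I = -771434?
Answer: -903423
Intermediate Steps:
q(M) = 2*M
(q(-1108) + I) - 129773 = (2*(-1108) - 771434) - 129773 = (-2216 - 771434) - 129773 = -773650 - 129773 = -903423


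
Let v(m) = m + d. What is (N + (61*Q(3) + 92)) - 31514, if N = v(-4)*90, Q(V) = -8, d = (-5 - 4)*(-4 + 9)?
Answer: -36320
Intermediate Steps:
d = -45 (d = -9*5 = -45)
v(m) = -45 + m (v(m) = m - 45 = -45 + m)
N = -4410 (N = (-45 - 4)*90 = -49*90 = -4410)
(N + (61*Q(3) + 92)) - 31514 = (-4410 + (61*(-8) + 92)) - 31514 = (-4410 + (-488 + 92)) - 31514 = (-4410 - 396) - 31514 = -4806 - 31514 = -36320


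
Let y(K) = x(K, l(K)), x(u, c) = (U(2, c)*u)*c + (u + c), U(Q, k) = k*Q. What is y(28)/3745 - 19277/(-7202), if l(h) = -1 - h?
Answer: 82274111/5394298 ≈ 15.252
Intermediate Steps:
U(Q, k) = Q*k
x(u, c) = c + u + 2*u*c² (x(u, c) = ((2*c)*u)*c + (u + c) = (2*c*u)*c + (c + u) = 2*u*c² + (c + u) = c + u + 2*u*c²)
y(K) = -1 + 2*K*(-1 - K)² (y(K) = (-1 - K) + K + 2*K*(-1 - K)² = -1 + 2*K*(-1 - K)²)
y(28)/3745 - 19277/(-7202) = (-1 + 2*28*(1 + 28)²)/3745 - 19277/(-7202) = (-1 + 2*28*29²)*(1/3745) - 19277*(-1/7202) = (-1 + 2*28*841)*(1/3745) + 19277/7202 = (-1 + 47096)*(1/3745) + 19277/7202 = 47095*(1/3745) + 19277/7202 = 9419/749 + 19277/7202 = 82274111/5394298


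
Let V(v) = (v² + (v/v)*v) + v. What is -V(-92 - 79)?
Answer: -28899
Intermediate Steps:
V(v) = v² + 2*v (V(v) = (v² + 1*v) + v = (v² + v) + v = (v + v²) + v = v² + 2*v)
-V(-92 - 79) = -(-92 - 79)*(2 + (-92 - 79)) = -(-171)*(2 - 171) = -(-171)*(-169) = -1*28899 = -28899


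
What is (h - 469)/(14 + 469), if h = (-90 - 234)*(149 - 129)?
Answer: -6949/483 ≈ -14.387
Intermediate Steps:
h = -6480 (h = -324*20 = -6480)
(h - 469)/(14 + 469) = (-6480 - 469)/(14 + 469) = -6949/483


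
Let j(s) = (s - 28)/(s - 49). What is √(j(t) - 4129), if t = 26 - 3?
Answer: I*√2791074/26 ≈ 64.256*I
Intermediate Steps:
t = 23
j(s) = (-28 + s)/(-49 + s)
√(j(t) - 4129) = √((-28 + 23)/(-49 + 23) - 4129) = √(-5/(-26) - 4129) = √(-1/26*(-5) - 4129) = √(5/26 - 4129) = √(-107349/26) = I*√2791074/26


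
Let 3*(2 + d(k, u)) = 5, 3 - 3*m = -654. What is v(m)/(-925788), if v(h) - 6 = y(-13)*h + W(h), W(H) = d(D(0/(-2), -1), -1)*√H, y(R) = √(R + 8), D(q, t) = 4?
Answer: -1/154298 + √219/2777364 - 73*I*√5/308596 ≈ -1.1527e-6 - 0.00052895*I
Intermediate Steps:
m = 219 (m = 1 - ⅓*(-654) = 1 + 218 = 219)
d(k, u) = -⅓ (d(k, u) = -2 + (⅓)*5 = -2 + 5/3 = -⅓)
y(R) = √(8 + R)
W(H) = -√H/3
v(h) = 6 - √h/3 + I*h*√5 (v(h) = 6 + (√(8 - 13)*h - √h/3) = 6 + (√(-5)*h - √h/3) = 6 + ((I*√5)*h - √h/3) = 6 + (I*h*√5 - √h/3) = 6 + (-√h/3 + I*h*√5) = 6 - √h/3 + I*h*√5)
v(m)/(-925788) = (6 - √219/3 + I*219*√5)/(-925788) = (6 - √219/3 + 219*I*√5)*(-1/925788) = -1/154298 + √219/2777364 - 73*I*√5/308596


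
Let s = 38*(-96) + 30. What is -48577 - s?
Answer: -44959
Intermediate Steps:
s = -3618 (s = -3648 + 30 = -3618)
-48577 - s = -48577 - 1*(-3618) = -48577 + 3618 = -44959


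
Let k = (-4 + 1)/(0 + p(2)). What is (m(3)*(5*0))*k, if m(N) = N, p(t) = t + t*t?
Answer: 0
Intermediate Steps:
p(t) = t + t²
k = -½ (k = (-4 + 1)/(0 + 2*(1 + 2)) = -3/(0 + 2*3) = -3/(0 + 6) = -3/6 = -3*⅙ = -½ ≈ -0.50000)
(m(3)*(5*0))*k = (3*(5*0))*(-½) = (3*0)*(-½) = 0*(-½) = 0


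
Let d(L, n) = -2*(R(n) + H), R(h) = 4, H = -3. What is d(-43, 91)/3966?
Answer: -1/1983 ≈ -0.00050429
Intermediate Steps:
d(L, n) = -2 (d(L, n) = -2*(4 - 3) = -2*1 = -2)
d(-43, 91)/3966 = -2/3966 = -2*1/3966 = -1/1983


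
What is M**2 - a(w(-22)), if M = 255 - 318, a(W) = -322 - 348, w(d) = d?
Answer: 4639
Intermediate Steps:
a(W) = -670
M = -63
M**2 - a(w(-22)) = (-63)**2 - 1*(-670) = 3969 + 670 = 4639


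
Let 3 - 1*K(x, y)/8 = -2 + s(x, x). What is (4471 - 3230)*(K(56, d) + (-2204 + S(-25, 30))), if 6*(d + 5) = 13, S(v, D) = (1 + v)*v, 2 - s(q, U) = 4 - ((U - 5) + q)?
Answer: -2983364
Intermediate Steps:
s(q, U) = -7 + U + q (s(q, U) = 2 - (4 - ((U - 5) + q)) = 2 - (4 - ((-5 + U) + q)) = 2 - (4 - (-5 + U + q)) = 2 - (4 + (5 - U - q)) = 2 - (9 - U - q) = 2 + (-9 + U + q) = -7 + U + q)
S(v, D) = v*(1 + v)
d = -17/6 (d = -5 + (⅙)*13 = -5 + 13/6 = -17/6 ≈ -2.8333)
K(x, y) = 96 - 16*x (K(x, y) = 24 - 8*(-2 + (-7 + x + x)) = 24 - 8*(-2 + (-7 + 2*x)) = 24 - 8*(-9 + 2*x) = 24 + (72 - 16*x) = 96 - 16*x)
(4471 - 3230)*(K(56, d) + (-2204 + S(-25, 30))) = (4471 - 3230)*((96 - 16*56) + (-2204 - 25*(1 - 25))) = 1241*((96 - 896) + (-2204 - 25*(-24))) = 1241*(-800 + (-2204 + 600)) = 1241*(-800 - 1604) = 1241*(-2404) = -2983364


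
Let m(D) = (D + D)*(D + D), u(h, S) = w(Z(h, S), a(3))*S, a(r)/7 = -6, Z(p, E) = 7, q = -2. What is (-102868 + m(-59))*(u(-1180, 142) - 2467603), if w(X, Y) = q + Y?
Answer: 220034203344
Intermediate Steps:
a(r) = -42 (a(r) = 7*(-6) = -42)
w(X, Y) = -2 + Y
u(h, S) = -44*S (u(h, S) = (-2 - 42)*S = -44*S)
m(D) = 4*D² (m(D) = (2*D)*(2*D) = 4*D²)
(-102868 + m(-59))*(u(-1180, 142) - 2467603) = (-102868 + 4*(-59)²)*(-44*142 - 2467603) = (-102868 + 4*3481)*(-6248 - 2467603) = (-102868 + 13924)*(-2473851) = -88944*(-2473851) = 220034203344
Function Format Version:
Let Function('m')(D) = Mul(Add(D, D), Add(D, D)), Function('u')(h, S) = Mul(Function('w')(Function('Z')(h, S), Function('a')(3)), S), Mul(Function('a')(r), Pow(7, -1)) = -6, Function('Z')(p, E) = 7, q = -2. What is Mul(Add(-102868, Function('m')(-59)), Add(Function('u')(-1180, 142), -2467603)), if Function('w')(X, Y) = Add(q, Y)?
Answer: 220034203344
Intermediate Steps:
Function('a')(r) = -42 (Function('a')(r) = Mul(7, -6) = -42)
Function('w')(X, Y) = Add(-2, Y)
Function('u')(h, S) = Mul(-44, S) (Function('u')(h, S) = Mul(Add(-2, -42), S) = Mul(-44, S))
Function('m')(D) = Mul(4, Pow(D, 2)) (Function('m')(D) = Mul(Mul(2, D), Mul(2, D)) = Mul(4, Pow(D, 2)))
Mul(Add(-102868, Function('m')(-59)), Add(Function('u')(-1180, 142), -2467603)) = Mul(Add(-102868, Mul(4, Pow(-59, 2))), Add(Mul(-44, 142), -2467603)) = Mul(Add(-102868, Mul(4, 3481)), Add(-6248, -2467603)) = Mul(Add(-102868, 13924), -2473851) = Mul(-88944, -2473851) = 220034203344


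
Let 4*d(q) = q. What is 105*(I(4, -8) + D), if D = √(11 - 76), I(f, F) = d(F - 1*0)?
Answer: -210 + 105*I*√65 ≈ -210.0 + 846.54*I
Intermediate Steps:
d(q) = q/4
I(f, F) = F/4 (I(f, F) = (F - 1*0)/4 = (F + 0)/4 = F/4)
D = I*√65 (D = √(-65) = I*√65 ≈ 8.0623*I)
105*(I(4, -8) + D) = 105*((¼)*(-8) + I*√65) = 105*(-2 + I*√65) = -210 + 105*I*√65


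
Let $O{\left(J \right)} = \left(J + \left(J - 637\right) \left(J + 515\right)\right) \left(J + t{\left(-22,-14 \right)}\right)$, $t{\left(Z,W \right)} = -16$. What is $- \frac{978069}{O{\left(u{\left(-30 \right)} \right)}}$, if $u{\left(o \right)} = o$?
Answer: $- \frac{978069}{14882150} \approx -0.065721$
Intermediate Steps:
$O{\left(J \right)} = \left(-16 + J\right) \left(J + \left(-637 + J\right) \left(515 + J\right)\right)$ ($O{\left(J \right)} = \left(J + \left(J - 637\right) \left(J + 515\right)\right) \left(J - 16\right) = \left(J + \left(-637 + J\right) \left(515 + J\right)\right) \left(-16 + J\right) = \left(-16 + J\right) \left(J + \left(-637 + J\right) \left(515 + J\right)\right)$)
$- \frac{978069}{O{\left(u{\left(-30 \right)} \right)}} = - \frac{978069}{5248880 + \left(-30\right)^{3} - -9783570 - 137 \left(-30\right)^{2}} = - \frac{978069}{5248880 - 27000 + 9783570 - 123300} = - \frac{978069}{14882150}$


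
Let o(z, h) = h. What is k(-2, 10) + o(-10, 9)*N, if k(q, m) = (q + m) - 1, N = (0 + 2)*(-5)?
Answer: -83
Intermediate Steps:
N = -10 (N = 2*(-5) = -10)
k(q, m) = -1 + m + q (k(q, m) = (m + q) - 1 = -1 + m + q)
k(-2, 10) + o(-10, 9)*N = (-1 + 10 - 2) + 9*(-10) = 7 - 90 = -83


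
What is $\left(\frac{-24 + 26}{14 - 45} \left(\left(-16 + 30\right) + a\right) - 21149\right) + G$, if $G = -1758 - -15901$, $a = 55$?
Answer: $- \frac{217324}{31} \approx -7010.5$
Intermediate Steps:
$G = 14143$ ($G = -1758 + 15901 = 14143$)
$\left(\frac{-24 + 26}{14 - 45} \left(\left(-16 + 30\right) + a\right) - 21149\right) + G = \left(\frac{-24 + 26}{14 - 45} \left(\left(-16 + 30\right) + 55\right) - 21149\right) + 14143 = \left(\frac{2}{-31} \left(14 + 55\right) - 21149\right) + 14143 = \left(2 \left(- \frac{1}{31}\right) 69 - 21149\right) + 14143 = \left(\left(- \frac{2}{31}\right) 69 - 21149\right) + 14143 = \left(- \frac{138}{31} - 21149\right) + 14143 = - \frac{655757}{31} + 14143 = - \frac{217324}{31}$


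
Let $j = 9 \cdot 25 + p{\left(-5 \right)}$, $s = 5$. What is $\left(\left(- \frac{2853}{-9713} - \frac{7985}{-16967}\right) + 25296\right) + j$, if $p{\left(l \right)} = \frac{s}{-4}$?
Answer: $\frac{16823171139833}{659201884} \approx 25521.0$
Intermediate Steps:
$p{\left(l \right)} = - \frac{5}{4}$ ($p{\left(l \right)} = \frac{5}{-4} = 5 \left(- \frac{1}{4}\right) = - \frac{5}{4}$)
$j = \frac{895}{4}$ ($j = 9 \cdot 25 - \frac{5}{4} = 225 - \frac{5}{4} = \frac{895}{4} \approx 223.75$)
$\left(\left(- \frac{2853}{-9713} - \frac{7985}{-16967}\right) + 25296\right) + j = \left(\left(- \frac{2853}{-9713} - \frac{7985}{-16967}\right) + 25296\right) + \frac{895}{4} = \left(\left(\left(-2853\right) \left(- \frac{1}{9713}\right) - - \frac{7985}{16967}\right) + 25296\right) + \frac{895}{4} = \left(\left(\frac{2853}{9713} + \frac{7985}{16967}\right) + 25296\right) + \frac{895}{4} = \left(\frac{125965156}{164800471} + 25296\right) + \frac{895}{4} = \frac{4168918679572}{164800471} + \frac{895}{4} = \frac{16823171139833}{659201884}$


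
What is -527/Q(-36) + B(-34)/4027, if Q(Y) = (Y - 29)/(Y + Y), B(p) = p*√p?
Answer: -37944/65 - 34*I*√34/4027 ≈ -583.75 - 0.049231*I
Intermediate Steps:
B(p) = p^(3/2)
Q(Y) = (-29 + Y)/(2*Y) (Q(Y) = (-29 + Y)/((2*Y)) = (-29 + Y)*(1/(2*Y)) = (-29 + Y)/(2*Y))
-527/Q(-36) + B(-34)/4027 = -527*(-72/(-29 - 36)) + (-34)^(3/2)/4027 = -527/((½)*(-1/36)*(-65)) - 34*I*√34*(1/4027) = -527/65/72 - 34*I*√34/4027 = -527*72/65 - 34*I*√34/4027 = -37944/65 - 34*I*√34/4027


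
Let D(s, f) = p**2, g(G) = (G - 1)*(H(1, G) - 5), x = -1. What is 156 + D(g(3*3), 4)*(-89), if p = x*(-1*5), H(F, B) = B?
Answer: -2069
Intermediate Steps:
g(G) = (-1 + G)*(-5 + G) (g(G) = (G - 1)*(G - 5) = (-1 + G)*(-5 + G))
p = 5 (p = -(-1)*5 = -1*(-5) = 5)
D(s, f) = 25 (D(s, f) = 5**2 = 25)
156 + D(g(3*3), 4)*(-89) = 156 + 25*(-89) = 156 - 2225 = -2069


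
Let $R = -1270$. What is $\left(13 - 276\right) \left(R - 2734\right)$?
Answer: $1053052$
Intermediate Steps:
$\left(13 - 276\right) \left(R - 2734\right) = \left(13 - 276\right) \left(-1270 - 2734\right) = \left(13 + \left(-1742 + 1466\right)\right) \left(-4004\right) = \left(13 - 276\right) \left(-4004\right) = \left(-263\right) \left(-4004\right) = 1053052$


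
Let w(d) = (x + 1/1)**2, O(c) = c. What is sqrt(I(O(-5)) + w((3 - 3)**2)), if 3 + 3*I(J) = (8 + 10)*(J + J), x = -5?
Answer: 3*I*sqrt(5) ≈ 6.7082*I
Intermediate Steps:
w(d) = 16 (w(d) = (-5 + 1/1)**2 = (-5 + 1*1)**2 = (-5 + 1)**2 = (-4)**2 = 16)
I(J) = -1 + 12*J (I(J) = -1 + ((8 + 10)*(J + J))/3 = -1 + (18*(2*J))/3 = -1 + (36*J)/3 = -1 + 12*J)
sqrt(I(O(-5)) + w((3 - 3)**2)) = sqrt((-1 + 12*(-5)) + 16) = sqrt((-1 - 60) + 16) = sqrt(-61 + 16) = sqrt(-45) = 3*I*sqrt(5)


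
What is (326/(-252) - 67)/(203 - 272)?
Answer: 8605/8694 ≈ 0.98976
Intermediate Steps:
(326/(-252) - 67)/(203 - 272) = (326*(-1/252) - 67)/(-69) = (-163/126 - 67)*(-1/69) = -8605/126*(-1/69) = 8605/8694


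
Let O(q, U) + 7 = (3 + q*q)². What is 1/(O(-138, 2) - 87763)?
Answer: 1/362700439 ≈ 2.7571e-9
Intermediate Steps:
O(q, U) = -7 + (3 + q²)² (O(q, U) = -7 + (3 + q*q)² = -7 + (3 + q²)²)
1/(O(-138, 2) - 87763) = 1/((-7 + (3 + (-138)²)²) - 87763) = 1/((-7 + (3 + 19044)²) - 87763) = 1/((-7 + 19047²) - 87763) = 1/((-7 + 362788209) - 87763) = 1/(362788202 - 87763) = 1/362700439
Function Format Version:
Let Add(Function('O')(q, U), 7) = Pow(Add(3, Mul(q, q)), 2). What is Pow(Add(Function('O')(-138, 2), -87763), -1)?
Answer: Rational(1, 362700439) ≈ 2.7571e-9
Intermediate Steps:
Function('O')(q, U) = Add(-7, Pow(Add(3, Pow(q, 2)), 2)) (Function('O')(q, U) = Add(-7, Pow(Add(3, Mul(q, q)), 2)) = Add(-7, Pow(Add(3, Pow(q, 2)), 2)))
Pow(Add(Function('O')(-138, 2), -87763), -1) = Pow(Add(Add(-7, Pow(Add(3, Pow(-138, 2)), 2)), -87763), -1) = Pow(Add(Add(-7, Pow(Add(3, 19044), 2)), -87763), -1) = Pow(Add(Add(-7, Pow(19047, 2)), -87763), -1) = Pow(Add(Add(-7, 362788209), -87763), -1) = Pow(Add(362788202, -87763), -1) = Pow(362700439, -1) = Rational(1, 362700439)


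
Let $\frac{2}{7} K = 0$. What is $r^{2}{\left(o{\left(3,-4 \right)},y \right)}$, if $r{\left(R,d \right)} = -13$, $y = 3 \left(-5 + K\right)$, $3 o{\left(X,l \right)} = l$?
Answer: $169$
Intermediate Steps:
$K = 0$ ($K = \frac{7}{2} \cdot 0 = 0$)
$o{\left(X,l \right)} = \frac{l}{3}$
$y = -15$ ($y = 3 \left(-5 + 0\right) = 3 \left(-5\right) = -15$)
$r^{2}{\left(o{\left(3,-4 \right)},y \right)} = \left(-13\right)^{2} = 169$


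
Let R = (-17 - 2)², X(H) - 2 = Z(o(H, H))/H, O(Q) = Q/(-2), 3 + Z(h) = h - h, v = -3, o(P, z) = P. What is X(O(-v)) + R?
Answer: 365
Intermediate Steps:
Z(h) = -3 (Z(h) = -3 + (h - h) = -3 + 0 = -3)
O(Q) = -Q/2 (O(Q) = Q*(-½) = -Q/2)
X(H) = 2 - 3/H
R = 361 (R = (-19)² = 361)
X(O(-v)) + R = (2 - 3/((-(-1)*(-3)/2))) + 361 = (2 - 3/((-½*3))) + 361 = (2 - 3/(-3/2)) + 361 = (2 - 3*(-⅔)) + 361 = (2 + 2) + 361 = 4 + 361 = 365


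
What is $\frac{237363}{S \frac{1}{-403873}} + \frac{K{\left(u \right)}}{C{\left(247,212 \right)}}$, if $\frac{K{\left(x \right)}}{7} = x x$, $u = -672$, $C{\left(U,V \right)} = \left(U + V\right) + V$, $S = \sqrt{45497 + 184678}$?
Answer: $\frac{3161088}{671} - \frac{31954835633 \sqrt{1023}}{5115} \approx -1.9981 \cdot 10^{8}$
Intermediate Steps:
$S = 15 \sqrt{1023}$ ($S = \sqrt{230175} = 15 \sqrt{1023} \approx 479.77$)
$C{\left(U,V \right)} = U + 2 V$
$K{\left(x \right)} = 7 x^{2}$ ($K{\left(x \right)} = 7 x x = 7 x^{2}$)
$\frac{237363}{S \frac{1}{-403873}} + \frac{K{\left(u \right)}}{C{\left(247,212 \right)}} = \frac{237363}{15 \sqrt{1023} \frac{1}{-403873}} + \frac{7 \left(-672\right)^{2}}{247 + 2 \cdot 212} = \frac{237363}{15 \sqrt{1023} \left(- \frac{1}{403873}\right)} + \frac{7 \cdot 451584}{247 + 424} = \frac{237363}{\left(- \frac{15}{403873}\right) \sqrt{1023}} + \frac{3161088}{671} = 237363 \left(- \frac{403873 \sqrt{1023}}{15345}\right) + 3161088 \cdot \frac{1}{671} = - \frac{31954835633 \sqrt{1023}}{5115} + \frac{3161088}{671} = \frac{3161088}{671} - \frac{31954835633 \sqrt{1023}}{5115}$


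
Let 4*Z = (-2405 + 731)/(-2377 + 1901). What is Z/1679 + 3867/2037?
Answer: 42059515/22149368 ≈ 1.8989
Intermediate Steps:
Z = 837/952 (Z = ((-2405 + 731)/(-2377 + 1901))/4 = (-1674/(-476))/4 = (-1674*(-1/476))/4 = (¼)*(837/238) = 837/952 ≈ 0.87920)
Z/1679 + 3867/2037 = (837/952)/1679 + 3867/2037 = (837/952)*(1/1679) + 3867*(1/2037) = 837/1598408 + 1289/679 = 42059515/22149368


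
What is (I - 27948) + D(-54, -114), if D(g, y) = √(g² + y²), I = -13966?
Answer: -41914 + 6*√442 ≈ -41788.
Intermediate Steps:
(I - 27948) + D(-54, -114) = (-13966 - 27948) + √((-54)² + (-114)²) = -41914 + √(2916 + 12996) = -41914 + √15912 = -41914 + 6*√442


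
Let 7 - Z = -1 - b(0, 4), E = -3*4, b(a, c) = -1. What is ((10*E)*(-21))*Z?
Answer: 17640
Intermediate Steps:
E = -12
Z = 7 (Z = 7 - (-1 - 1*(-1)) = 7 - (-1 + 1) = 7 - 1*0 = 7 + 0 = 7)
((10*E)*(-21))*Z = ((10*(-12))*(-21))*7 = -120*(-21)*7 = 2520*7 = 17640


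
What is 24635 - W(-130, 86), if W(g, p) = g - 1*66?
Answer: 24831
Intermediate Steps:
W(g, p) = -66 + g (W(g, p) = g - 66 = -66 + g)
24635 - W(-130, 86) = 24635 - (-66 - 130) = 24635 - 1*(-196) = 24635 + 196 = 24831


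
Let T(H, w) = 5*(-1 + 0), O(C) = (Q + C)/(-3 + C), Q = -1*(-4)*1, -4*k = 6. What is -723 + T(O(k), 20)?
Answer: -728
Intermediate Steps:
k = -3/2 (k = -1/4*6 = -3/2 ≈ -1.5000)
Q = 4 (Q = 4*1 = 4)
O(C) = (4 + C)/(-3 + C)
T(H, w) = -5 (T(H, w) = 5*(-1) = -5)
-723 + T(O(k), 20) = -723 - 5 = -728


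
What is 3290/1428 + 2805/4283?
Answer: 1292615/436866 ≈ 2.9588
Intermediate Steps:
3290/1428 + 2805/4283 = 3290*(1/1428) + 2805*(1/4283) = 235/102 + 2805/4283 = 1292615/436866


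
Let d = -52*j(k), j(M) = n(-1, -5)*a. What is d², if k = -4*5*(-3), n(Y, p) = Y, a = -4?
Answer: 43264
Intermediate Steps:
k = 60 (k = -20*(-3) = 60)
j(M) = 4 (j(M) = -1*(-4) = 4)
d = -208 (d = -52*4 = -4*52 = -208)
d² = (-208)² = 43264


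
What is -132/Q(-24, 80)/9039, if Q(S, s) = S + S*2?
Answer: 11/54234 ≈ 0.00020282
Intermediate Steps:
Q(S, s) = 3*S (Q(S, s) = S + 2*S = 3*S)
-132/Q(-24, 80)/9039 = -132/(3*(-24))/9039 = -132/(-72)*(1/9039) = -132*(-1/72)*(1/9039) = (11/6)*(1/9039) = 11/54234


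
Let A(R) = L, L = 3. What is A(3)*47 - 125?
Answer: 16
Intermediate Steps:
A(R) = 3
A(3)*47 - 125 = 3*47 - 125 = 141 - 125 = 16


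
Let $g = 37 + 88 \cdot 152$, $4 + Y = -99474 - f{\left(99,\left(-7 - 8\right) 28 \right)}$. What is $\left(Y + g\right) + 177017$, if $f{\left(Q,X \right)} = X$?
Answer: $91372$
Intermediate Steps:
$Y = -99058$ ($Y = -4 - \left(99474 + \left(-7 - 8\right) 28\right) = -4 - \left(99474 - 420\right) = -4 - 99054 = -99058$)
$g = 13413$ ($g = 37 + 13376 = 13413$)
$\left(Y + g\right) + 177017 = \left(-99058 + 13413\right) + 177017 = -85645 + 177017 = 91372$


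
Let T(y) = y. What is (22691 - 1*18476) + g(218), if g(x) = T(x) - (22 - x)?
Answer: 4629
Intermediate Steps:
g(x) = -22 + 2*x (g(x) = x - (22 - x) = x + (-22 + x) = -22 + 2*x)
(22691 - 1*18476) + g(218) = (22691 - 1*18476) + (-22 + 2*218) = (22691 - 18476) + (-22 + 436) = 4215 + 414 = 4629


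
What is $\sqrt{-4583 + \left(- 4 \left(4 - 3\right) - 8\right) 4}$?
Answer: $i \sqrt{4631} \approx 68.052 i$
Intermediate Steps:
$\sqrt{-4583 + \left(- 4 \left(4 - 3\right) - 8\right) 4} = \sqrt{-4583 + \left(\left(-4\right) 1 - 8\right) 4} = \sqrt{-4583 + \left(-4 - 8\right) 4} = \sqrt{-4583 - 48} = \sqrt{-4631} = i \sqrt{4631}$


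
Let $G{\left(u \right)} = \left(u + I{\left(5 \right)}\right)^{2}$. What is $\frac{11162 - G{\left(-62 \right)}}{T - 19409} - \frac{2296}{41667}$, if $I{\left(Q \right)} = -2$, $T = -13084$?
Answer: $- \frac{41002550}{150431759} \approx -0.27257$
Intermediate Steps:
$G{\left(u \right)} = \left(-2 + u\right)^{2}$ ($G{\left(u \right)} = \left(u - 2\right)^{2} = \left(-2 + u\right)^{2}$)
$\frac{11162 - G{\left(-62 \right)}}{T - 19409} - \frac{2296}{41667} = \frac{11162 - \left(-2 - 62\right)^{2}}{-13084 - 19409} - \frac{2296}{41667} = \frac{11162 - \left(-64\right)^{2}}{-32493} - \frac{2296}{41667} = \left(11162 - 4096\right) \left(- \frac{1}{32493}\right) - \frac{2296}{41667} = 7066 \left(- \frac{1}{32493}\right) - \frac{2296}{41667} = - \frac{7066}{32493} - \frac{2296}{41667} = - \frac{41002550}{150431759}$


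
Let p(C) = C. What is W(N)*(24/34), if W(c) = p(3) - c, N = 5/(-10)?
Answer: 42/17 ≈ 2.4706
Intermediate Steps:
N = -1/2 (N = 5*(-1/10) = -1/2 ≈ -0.50000)
W(c) = 3 - c
W(N)*(24/34) = (3 - 1*(-1/2))*(24/34) = (3 + 1/2)*(24*(1/34)) = (7/2)*(12/17) = 42/17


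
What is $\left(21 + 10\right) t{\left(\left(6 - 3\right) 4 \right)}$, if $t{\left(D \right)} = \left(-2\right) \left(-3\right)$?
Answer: $186$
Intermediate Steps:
$t{\left(D \right)} = 6$
$\left(21 + 10\right) t{\left(\left(6 - 3\right) 4 \right)} = \left(21 + 10\right) 6 = 31 \cdot 6 = 186$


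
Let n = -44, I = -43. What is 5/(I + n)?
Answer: -5/87 ≈ -0.057471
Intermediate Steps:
5/(I + n) = 5/(-43 - 44) = 5/(-87) = 5*(-1/87) = -5/87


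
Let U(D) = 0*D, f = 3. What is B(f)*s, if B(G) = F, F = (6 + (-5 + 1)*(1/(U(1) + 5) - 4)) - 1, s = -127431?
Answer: -12870531/5 ≈ -2.5741e+6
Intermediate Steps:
U(D) = 0
F = 101/5 (F = (6 + (-5 + 1)*(1/(0 + 5) - 4)) - 1 = (6 - 4*(1/5 - 4)) - 1 = (6 - 4*(⅕ - 4)) - 1 = (6 - 4*(-19/5)) - 1 = (6 + 76/5) - 1 = 106/5 - 1 = 101/5 ≈ 20.200)
B(G) = 101/5
B(f)*s = (101/5)*(-127431) = -12870531/5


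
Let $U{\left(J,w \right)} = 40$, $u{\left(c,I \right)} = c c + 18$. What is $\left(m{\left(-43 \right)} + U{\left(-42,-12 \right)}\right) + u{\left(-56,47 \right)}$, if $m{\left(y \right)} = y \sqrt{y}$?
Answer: $3194 - 43 i \sqrt{43} \approx 3194.0 - 281.97 i$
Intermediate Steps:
$u{\left(c,I \right)} = 18 + c^{2}$ ($u{\left(c,I \right)} = c^{2} + 18 = 18 + c^{2}$)
$m{\left(y \right)} = y^{\frac{3}{2}}$
$\left(m{\left(-43 \right)} + U{\left(-42,-12 \right)}\right) + u{\left(-56,47 \right)} = \left(\left(-43\right)^{\frac{3}{2}} + 40\right) + \left(18 + \left(-56\right)^{2}\right) = \left(- 43 i \sqrt{43} + 40\right) + \left(18 + 3136\right) = \left(40 - 43 i \sqrt{43}\right) + 3154 = 3194 - 43 i \sqrt{43}$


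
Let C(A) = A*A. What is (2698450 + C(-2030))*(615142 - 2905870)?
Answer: -15621275986800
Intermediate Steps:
C(A) = A**2
(2698450 + C(-2030))*(615142 - 2905870) = (2698450 + (-2030)**2)*(615142 - 2905870) = (2698450 + 4120900)*(-2290728) = 6819350*(-2290728) = -15621275986800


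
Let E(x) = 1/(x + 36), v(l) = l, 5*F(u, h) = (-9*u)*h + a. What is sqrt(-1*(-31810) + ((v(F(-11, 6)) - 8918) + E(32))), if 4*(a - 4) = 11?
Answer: sqrt(166262890)/85 ≈ 151.70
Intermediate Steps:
a = 27/4 (a = 4 + (1/4)*11 = 4 + 11/4 = 27/4 ≈ 6.7500)
F(u, h) = 27/20 - 9*h*u/5 (F(u, h) = ((-9*u)*h + 27/4)/5 = (-9*h*u + 27/4)/5 = (27/4 - 9*h*u)/5 = 27/20 - 9*h*u/5)
E(x) = 1/(36 + x)
sqrt(-1*(-31810) + ((v(F(-11, 6)) - 8918) + E(32))) = sqrt(-1*(-31810) + (((27/20 - 9/5*6*(-11)) - 8918) + 1/(36 + 32))) = sqrt(31810 + (((27/20 + 594/5) - 8918) + 1/68)) = sqrt(31810 + ((2403/20 - 8918) + 1/68)) = sqrt(31810 + (-175957/20 + 1/68)) = sqrt(31810 - 747816/85) = sqrt(1956034/85) = sqrt(166262890)/85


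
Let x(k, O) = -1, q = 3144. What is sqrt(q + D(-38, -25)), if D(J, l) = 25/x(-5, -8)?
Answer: sqrt(3119) ≈ 55.848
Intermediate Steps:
D(J, l) = -25 (D(J, l) = 25/(-1) = 25*(-1) = -25)
sqrt(q + D(-38, -25)) = sqrt(3144 - 25) = sqrt(3119)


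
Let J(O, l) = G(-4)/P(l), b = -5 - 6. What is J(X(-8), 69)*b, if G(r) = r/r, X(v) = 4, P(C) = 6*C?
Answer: -11/414 ≈ -0.026570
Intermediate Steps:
b = -11
G(r) = 1
J(O, l) = 1/(6*l)
J(X(-8), 69)*b = ((⅙)/69)*(-11) = ((⅙)*(1/69))*(-11) = (1/414)*(-11) = -11/414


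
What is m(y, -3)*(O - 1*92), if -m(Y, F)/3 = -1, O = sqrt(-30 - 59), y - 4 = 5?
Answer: -276 + 3*I*sqrt(89) ≈ -276.0 + 28.302*I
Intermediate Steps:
y = 9 (y = 4 + 5 = 9)
O = I*sqrt(89) (O = sqrt(-89) = I*sqrt(89) ≈ 9.434*I)
m(Y, F) = 3 (m(Y, F) = -3*(-1) = 3)
m(y, -3)*(O - 1*92) = 3*(I*sqrt(89) - 1*92) = 3*(I*sqrt(89) - 92) = 3*(-92 + I*sqrt(89)) = -276 + 3*I*sqrt(89)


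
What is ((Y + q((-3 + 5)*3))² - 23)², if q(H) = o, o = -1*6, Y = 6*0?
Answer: 169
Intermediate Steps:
Y = 0
o = -6
q(H) = -6
((Y + q((-3 + 5)*3))² - 23)² = ((0 - 6)² - 23)² = ((-6)² - 23)² = (36 - 23)² = 13² = 169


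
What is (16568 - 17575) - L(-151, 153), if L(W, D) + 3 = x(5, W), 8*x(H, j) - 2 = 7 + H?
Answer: -4023/4 ≈ -1005.8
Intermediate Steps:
x(H, j) = 9/8 + H/8 (x(H, j) = 1/4 + (7 + H)/8 = 1/4 + (7/8 + H/8) = 9/8 + H/8)
L(W, D) = -5/4 (L(W, D) = -3 + (9/8 + (1/8)*5) = -3 + (9/8 + 5/8) = -3 + 7/4 = -5/4)
(16568 - 17575) - L(-151, 153) = (16568 - 17575) - 1*(-5/4) = -1007 + 5/4 = -4023/4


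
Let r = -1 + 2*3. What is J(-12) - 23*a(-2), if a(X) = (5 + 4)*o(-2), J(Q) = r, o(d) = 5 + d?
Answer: -616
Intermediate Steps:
r = 5 (r = -1 + 6 = 5)
J(Q) = 5
a(X) = 27 (a(X) = (5 + 4)*(5 - 2) = 9*3 = 27)
J(-12) - 23*a(-2) = 5 - 23*27 = 5 - 621 = -616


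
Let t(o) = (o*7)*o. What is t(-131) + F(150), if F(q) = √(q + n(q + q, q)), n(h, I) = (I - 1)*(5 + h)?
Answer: 120127 + √45595 ≈ 1.2034e+5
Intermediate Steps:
n(h, I) = (-1 + I)*(5 + h)
t(o) = 7*o² (t(o) = (7*o)*o = 7*o²)
F(q) = √(-5 + 2*q² + 4*q) (F(q) = √(q + (-5 - (q + q) + 5*q + q*(q + q))) = √(q + (-5 - 2*q + 5*q + q*(2*q))) = √(q + (-5 - 2*q + 5*q + 2*q²)) = √(q + (-5 + 2*q² + 3*q)) = √(-5 + 2*q² + 4*q))
t(-131) + F(150) = 7*(-131)² + √(-5 + 2*150² + 4*150) = 7*17161 + √(-5 + 2*22500 + 600) = 120127 + √(-5 + 45000 + 600) = 120127 + √45595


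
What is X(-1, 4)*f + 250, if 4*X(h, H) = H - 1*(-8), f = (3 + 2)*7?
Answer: 355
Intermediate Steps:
f = 35 (f = 5*7 = 35)
X(h, H) = 2 + H/4 (X(h, H) = (H - 1*(-8))/4 = (H + 8)/4 = (8 + H)/4 = 2 + H/4)
X(-1, 4)*f + 250 = (2 + (1/4)*4)*35 + 250 = (2 + 1)*35 + 250 = 3*35 + 250 = 105 + 250 = 355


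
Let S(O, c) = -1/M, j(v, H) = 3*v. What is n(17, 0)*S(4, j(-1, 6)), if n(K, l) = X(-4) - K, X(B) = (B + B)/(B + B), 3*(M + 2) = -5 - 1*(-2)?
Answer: -16/3 ≈ -5.3333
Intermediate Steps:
M = -3 (M = -2 + (-5 - 1*(-2))/3 = -2 + (-5 + 2)/3 = -2 + (⅓)*(-3) = -2 - 1 = -3)
X(B) = 1 (X(B) = (2*B)/((2*B)) = (2*B)*(1/(2*B)) = 1)
S(O, c) = ⅓ (S(O, c) = -1/(-3) = -1*(-⅓) = ⅓)
n(K, l) = 1 - K
n(17, 0)*S(4, j(-1, 6)) = (1 - 1*17)*(⅓) = (1 - 17)*(⅓) = -16*⅓ = -16/3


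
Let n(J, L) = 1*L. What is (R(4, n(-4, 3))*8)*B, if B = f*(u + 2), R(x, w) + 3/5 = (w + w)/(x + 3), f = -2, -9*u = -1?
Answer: -304/35 ≈ -8.6857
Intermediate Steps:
u = ⅑ (u = -⅑*(-1) = ⅑ ≈ 0.11111)
n(J, L) = L
R(x, w) = -⅗ + 2*w/(3 + x) (R(x, w) = -⅗ + (w + w)/(x + 3) = -⅗ + (2*w)/(3 + x) = -⅗ + 2*w/(3 + x))
B = -38/9 (B = -2*(⅑ + 2) = -2*19/9 = -38/9 ≈ -4.2222)
(R(4, n(-4, 3))*8)*B = (((-9 - 3*4 + 10*3)/(5*(3 + 4)))*8)*(-38/9) = (((⅕)*(-9 - 12 + 30)/7)*8)*(-38/9) = (((⅕)*(⅐)*9)*8)*(-38/9) = ((9/35)*8)*(-38/9) = (72/35)*(-38/9) = -304/35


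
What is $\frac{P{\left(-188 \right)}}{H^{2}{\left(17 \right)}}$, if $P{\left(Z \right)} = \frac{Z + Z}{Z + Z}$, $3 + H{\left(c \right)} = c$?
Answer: $\frac{1}{196} \approx 0.005102$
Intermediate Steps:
$H{\left(c \right)} = -3 + c$
$P{\left(Z \right)} = 1$ ($P{\left(Z \right)} = \frac{2 Z}{2 Z} = 2 Z \frac{1}{2 Z} = 1$)
$\frac{P{\left(-188 \right)}}{H^{2}{\left(17 \right)}} = 1 \frac{1}{\left(-3 + 17\right)^{2}} = 1 \frac{1}{14^{2}} = 1 \cdot \frac{1}{196} = \frac{1}{196}$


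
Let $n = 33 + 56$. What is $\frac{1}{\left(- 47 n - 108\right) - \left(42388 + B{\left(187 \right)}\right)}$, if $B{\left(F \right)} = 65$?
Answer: $- \frac{1}{46744} \approx -2.1393 \cdot 10^{-5}$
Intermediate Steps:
$n = 89$
$\frac{1}{\left(- 47 n - 108\right) - \left(42388 + B{\left(187 \right)}\right)} = \frac{1}{\left(\left(-47\right) 89 - 108\right) - 42453} = \frac{1}{\left(-4183 - 108\right) - 42453} = \frac{1}{-4291 - 42453} = \frac{1}{-46744} = - \frac{1}{46744}$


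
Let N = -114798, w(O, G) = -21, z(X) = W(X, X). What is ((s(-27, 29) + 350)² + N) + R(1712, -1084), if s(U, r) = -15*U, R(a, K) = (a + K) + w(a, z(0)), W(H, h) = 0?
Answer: 455834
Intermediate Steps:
z(X) = 0
R(a, K) = -21 + K + a (R(a, K) = (a + K) - 21 = (K + a) - 21 = -21 + K + a)
((s(-27, 29) + 350)² + N) + R(1712, -1084) = ((-15*(-27) + 350)² - 114798) + (-21 - 1084 + 1712) = ((405 + 350)² - 114798) + 607 = (755² - 114798) + 607 = (570025 - 114798) + 607 = 455227 + 607 = 455834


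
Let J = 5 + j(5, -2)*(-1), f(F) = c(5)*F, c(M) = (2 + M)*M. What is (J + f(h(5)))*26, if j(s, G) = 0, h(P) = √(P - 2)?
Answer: 130 + 910*√3 ≈ 1706.2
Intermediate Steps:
h(P) = √(-2 + P)
c(M) = M*(2 + M)
f(F) = 35*F (f(F) = (5*(2 + 5))*F = (5*7)*F = 35*F)
J = 5 (J = 5 + 0*(-1) = 5 + 0 = 5)
(J + f(h(5)))*26 = (5 + 35*√(-2 + 5))*26 = (5 + 35*√3)*26 = 130 + 910*√3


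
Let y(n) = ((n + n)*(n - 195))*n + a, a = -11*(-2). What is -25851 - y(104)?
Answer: 1942639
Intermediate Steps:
a = 22
y(n) = 22 + 2*n²*(-195 + n) (y(n) = ((n + n)*(n - 195))*n + 22 = ((2*n)*(-195 + n))*n + 22 = (2*n*(-195 + n))*n + 22 = 2*n²*(-195 + n) + 22 = 22 + 2*n²*(-195 + n))
-25851 - y(104) = -25851 - (22 - 390*104² + 2*104³) = -25851 - (22 - 390*10816 + 2*1124864) = -25851 - (22 - 4218240 + 2249728) = -25851 - 1*(-1968490) = -25851 + 1968490 = 1942639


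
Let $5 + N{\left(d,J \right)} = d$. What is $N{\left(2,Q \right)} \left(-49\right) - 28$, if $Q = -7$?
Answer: $119$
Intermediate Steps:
$N{\left(d,J \right)} = -5 + d$
$N{\left(2,Q \right)} \left(-49\right) - 28 = \left(-5 + 2\right) \left(-49\right) - 28 = \left(-3\right) \left(-49\right) - 28 = 147 - 28 = 119$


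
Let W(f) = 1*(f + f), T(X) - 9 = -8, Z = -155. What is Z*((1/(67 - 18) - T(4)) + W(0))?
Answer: 7440/49 ≈ 151.84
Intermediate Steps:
T(X) = 1 (T(X) = 9 - 8 = 1)
W(f) = 2*f (W(f) = 1*(2*f) = 2*f)
Z*((1/(67 - 18) - T(4)) + W(0)) = -155*((1/(67 - 18) - 1*1) + 2*0) = -155*((1/49 - 1) + 0) = -155*(-48/49 + 0) = -155*(-48/49) = 7440/49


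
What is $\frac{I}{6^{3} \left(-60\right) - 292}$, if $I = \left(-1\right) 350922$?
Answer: $\frac{175461}{6626} \approx 26.481$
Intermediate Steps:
$I = -350922$
$\frac{I}{6^{3} \left(-60\right) - 292} = - \frac{350922}{6^{3} \left(-60\right) - 292} = - \frac{350922}{216 \left(-60\right) - 292} = - \frac{350922}{-12960 - 292} = - \frac{350922}{-13252} = \left(-350922\right) \left(- \frac{1}{13252}\right) = \frac{175461}{6626}$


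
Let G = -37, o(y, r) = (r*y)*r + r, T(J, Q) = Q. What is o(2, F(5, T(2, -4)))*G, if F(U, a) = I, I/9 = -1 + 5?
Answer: -97236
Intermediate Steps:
I = 36 (I = 9*(-1 + 5) = 9*4 = 36)
F(U, a) = 36
o(y, r) = r + y*r² (o(y, r) = y*r² + r = r + y*r²)
o(2, F(5, T(2, -4)))*G = (36*(1 + 36*2))*(-37) = (36*(1 + 72))*(-37) = (36*73)*(-37) = 2628*(-37) = -97236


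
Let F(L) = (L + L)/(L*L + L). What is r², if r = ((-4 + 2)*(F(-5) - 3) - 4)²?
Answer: 81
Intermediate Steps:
F(L) = 2*L/(L + L²) (F(L) = (2*L)/(L² + L) = (2*L)/(L + L²) = 2*L/(L + L²))
r = 9 (r = ((-4 + 2)*(2/(1 - 5) - 3) - 4)² = (-2*(2/(-4) - 3) - 4)² = (-2*(2*(-¼) - 3) - 4)² = (-2*(-½ - 3) - 4)² = (-2*(-7/2) - 4)² = (7 - 4)² = 3² = 9)
r² = 9² = 81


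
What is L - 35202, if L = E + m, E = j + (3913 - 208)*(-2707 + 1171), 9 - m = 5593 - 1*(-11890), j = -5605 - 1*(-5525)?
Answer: -5743636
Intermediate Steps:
j = -80 (j = -5605 + 5525 = -80)
m = -17474 (m = 9 - (5593 - 1*(-11890)) = 9 - (5593 + 11890) = 9 - 1*17483 = 9 - 17483 = -17474)
E = -5690960 (E = -80 + (3913 - 208)*(-2707 + 1171) = -80 + 3705*(-1536) = -80 - 5690880 = -5690960)
L = -5708434 (L = -5690960 - 17474 = -5708434)
L - 35202 = -5708434 - 35202 = -5743636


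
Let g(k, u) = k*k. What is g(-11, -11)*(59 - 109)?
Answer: -6050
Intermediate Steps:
g(k, u) = k²
g(-11, -11)*(59 - 109) = (-11)²*(59 - 109) = 121*(-50) = -6050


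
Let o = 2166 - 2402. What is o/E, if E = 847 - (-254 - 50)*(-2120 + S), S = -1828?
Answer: 236/1199345 ≈ 0.00019677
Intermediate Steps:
o = -236
E = -1199345 (E = 847 - (-254 - 50)*(-2120 - 1828) = 847 - (-304)*(-3948) = 847 - 1*1200192 = 847 - 1200192 = -1199345)
o/E = -236/(-1199345) = -236*(-1/1199345) = 236/1199345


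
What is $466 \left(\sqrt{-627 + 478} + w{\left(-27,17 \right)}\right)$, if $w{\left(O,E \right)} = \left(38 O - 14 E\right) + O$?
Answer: $-601606 + 466 i \sqrt{149} \approx -6.0161 \cdot 10^{5} + 5688.3 i$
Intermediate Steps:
$w{\left(O,E \right)} = - 14 E + 39 O$ ($w{\left(O,E \right)} = \left(- 14 E + 38 O\right) + O = - 14 E + 39 O$)
$466 \left(\sqrt{-627 + 478} + w{\left(-27,17 \right)}\right) = 466 \left(\sqrt{-627 + 478} + \left(\left(-14\right) 17 + 39 \left(-27\right)\right)\right) = 466 \left(\sqrt{-149} - 1291\right) = 466 \left(i \sqrt{149} - 1291\right) = 466 \left(-1291 + i \sqrt{149}\right) = -601606 + 466 i \sqrt{149}$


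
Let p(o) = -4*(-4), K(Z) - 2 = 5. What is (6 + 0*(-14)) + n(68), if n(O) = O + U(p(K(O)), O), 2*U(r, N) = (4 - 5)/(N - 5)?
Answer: 9323/126 ≈ 73.992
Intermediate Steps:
K(Z) = 7 (K(Z) = 2 + 5 = 7)
p(o) = 16
U(r, N) = -1/(2*(-5 + N)) (U(r, N) = ((4 - 5)/(N - 5))/2 = (-1/(-5 + N))/2 = -1/(2*(-5 + N)))
n(O) = O - 1/(-10 + 2*O)
(6 + 0*(-14)) + n(68) = (6 + 0*(-14)) + (-1/2 + 68*(-5 + 68))/(-5 + 68) = (6 + 0) + (-1/2 + 68*63)/63 = 6 + (-1/2 + 4284)/63 = 6 + (1/63)*(8567/2) = 6 + 8567/126 = 9323/126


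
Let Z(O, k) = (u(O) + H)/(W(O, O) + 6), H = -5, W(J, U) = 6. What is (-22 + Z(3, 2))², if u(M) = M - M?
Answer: 72361/144 ≈ 502.51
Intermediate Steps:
u(M) = 0
Z(O, k) = -5/12 (Z(O, k) = (0 - 5)/(6 + 6) = -5/12)
(-22 + Z(3, 2))² = (-22 - 5/12)² = (-269/12)² = 72361/144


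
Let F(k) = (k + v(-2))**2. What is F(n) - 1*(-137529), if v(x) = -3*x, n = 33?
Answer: 139050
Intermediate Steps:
F(k) = (6 + k)**2 (F(k) = (k - 3*(-2))**2 = (k + 6)**2 = (6 + k)**2)
F(n) - 1*(-137529) = (6 + 33)**2 - 1*(-137529) = 39**2 + 137529 = 1521 + 137529 = 139050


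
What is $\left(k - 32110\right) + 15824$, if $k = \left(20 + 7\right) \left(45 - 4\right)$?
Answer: $-15179$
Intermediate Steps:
$k = 1107$ ($k = 27 \cdot 41 = 1107$)
$\left(k - 32110\right) + 15824 = \left(1107 - 32110\right) + 15824 = -31003 + 15824 = -15179$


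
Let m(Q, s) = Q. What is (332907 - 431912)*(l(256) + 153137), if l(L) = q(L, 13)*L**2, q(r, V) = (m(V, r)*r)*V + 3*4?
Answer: -280806799672365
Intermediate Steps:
q(r, V) = 12 + r*V**2 (q(r, V) = (V*r)*V + 3*4 = r*V**2 + 12 = 12 + r*V**2)
l(L) = L**2*(12 + 169*L) (l(L) = (12 + L*13**2)*L**2 = (12 + L*169)*L**2 = (12 + 169*L)*L**2 = L**2*(12 + 169*L))
(332907 - 431912)*(l(256) + 153137) = (332907 - 431912)*(256**2*(12 + 169*256) + 153137) = -99005*(65536*(12 + 43264) + 153137) = -99005*(65536*43276 + 153137) = -99005*(2836135936 + 153137) = -99005*2836289073 = -280806799672365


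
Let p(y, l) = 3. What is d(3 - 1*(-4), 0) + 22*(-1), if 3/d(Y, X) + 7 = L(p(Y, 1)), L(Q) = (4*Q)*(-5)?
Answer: -1477/67 ≈ -22.045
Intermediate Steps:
L(Q) = -20*Q
d(Y, X) = -3/67 (d(Y, X) = 3/(-7 - 20*3) = 3/(-7 - 60) = 3/(-67) = 3*(-1/67) = -3/67)
d(3 - 1*(-4), 0) + 22*(-1) = -3/67 + 22*(-1) = -3/67 - 22 = -1477/67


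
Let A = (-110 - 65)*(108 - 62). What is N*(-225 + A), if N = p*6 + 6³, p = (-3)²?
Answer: -2234250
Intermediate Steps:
p = 9
N = 270 (N = 9*6 + 6³ = 54 + 216 = 270)
A = -8050 (A = -175*46 = -8050)
N*(-225 + A) = 270*(-225 - 8050) = 270*(-8275) = -2234250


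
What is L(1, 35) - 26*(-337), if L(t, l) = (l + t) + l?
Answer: 8833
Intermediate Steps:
L(t, l) = t + 2*l
L(1, 35) - 26*(-337) = (1 + 2*35) - 26*(-337) = (1 + 70) + 8762 = 71 + 8762 = 8833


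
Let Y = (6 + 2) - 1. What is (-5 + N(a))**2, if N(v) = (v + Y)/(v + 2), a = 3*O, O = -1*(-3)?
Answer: 1521/121 ≈ 12.570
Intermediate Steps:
Y = 7 (Y = 8 - 1 = 7)
O = 3
a = 9 (a = 3*3 = 9)
N(v) = (7 + v)/(2 + v) (N(v) = (v + 7)/(v + 2) = (7 + v)/(2 + v))
(-5 + N(a))**2 = (-5 + (7 + 9)/(2 + 9))**2 = (-5 + 16/11)**2 = (-39/11)**2 = 1521/121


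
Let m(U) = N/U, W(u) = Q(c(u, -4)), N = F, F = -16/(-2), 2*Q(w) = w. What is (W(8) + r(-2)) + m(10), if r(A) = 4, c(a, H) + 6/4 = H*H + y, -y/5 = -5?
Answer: 491/20 ≈ 24.550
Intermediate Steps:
y = 25 (y = -5*(-5) = 25)
c(a, H) = 47/2 + H**2 (c(a, H) = -3/2 + (H*H + 25) = -3/2 + (H**2 + 25) = -3/2 + (25 + H**2) = 47/2 + H**2)
Q(w) = w/2
F = 8 (F = -16*(-1/2) = 8)
N = 8
W(u) = 79/4 (W(u) = (47/2 + (-4)**2)/2 = (47/2 + 16)/2 = (1/2)*(79/2) = 79/4)
m(U) = 8/U
(W(8) + r(-2)) + m(10) = (79/4 + 4) + 8/10 = 95/4 + 8*(1/10) = 95/4 + 4/5 = 491/20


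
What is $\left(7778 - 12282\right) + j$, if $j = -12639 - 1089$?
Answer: $-18232$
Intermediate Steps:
$j = -13728$ ($j = -12639 - 1089 = -13728$)
$\left(7778 - 12282\right) + j = \left(7778 - 12282\right) - 13728 = -4504 - 13728 = -18232$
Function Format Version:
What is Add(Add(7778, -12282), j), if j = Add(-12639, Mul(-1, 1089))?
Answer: -18232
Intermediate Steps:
j = -13728 (j = Add(-12639, -1089) = -13728)
Add(Add(7778, -12282), j) = Add(Add(7778, -12282), -13728) = Add(-4504, -13728) = -18232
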